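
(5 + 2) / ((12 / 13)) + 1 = 103 / 12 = 8.58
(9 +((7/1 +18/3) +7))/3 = 29/3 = 9.67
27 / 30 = 9 / 10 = 0.90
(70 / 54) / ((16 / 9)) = 35 / 48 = 0.73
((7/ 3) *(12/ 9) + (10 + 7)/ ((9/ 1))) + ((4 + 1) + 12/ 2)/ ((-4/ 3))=-13/ 4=-3.25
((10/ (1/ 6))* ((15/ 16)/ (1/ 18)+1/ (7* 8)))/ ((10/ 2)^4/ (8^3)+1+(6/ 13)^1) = 1431040/ 3787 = 377.88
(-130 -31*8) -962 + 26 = -1314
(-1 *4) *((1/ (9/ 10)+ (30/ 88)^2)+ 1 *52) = -927433/ 4356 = -212.91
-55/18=-3.06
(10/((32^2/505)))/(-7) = -2525/3584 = -0.70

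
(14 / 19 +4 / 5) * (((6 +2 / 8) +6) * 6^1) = 10731 / 95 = 112.96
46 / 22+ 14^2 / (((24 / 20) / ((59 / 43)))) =320977 / 1419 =226.20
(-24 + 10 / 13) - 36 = -770 / 13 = -59.23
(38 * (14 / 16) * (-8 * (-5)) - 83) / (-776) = -1247 / 776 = -1.61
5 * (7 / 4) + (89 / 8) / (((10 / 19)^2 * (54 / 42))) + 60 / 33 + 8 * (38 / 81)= 32473597 / 712800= 45.56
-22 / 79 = -0.28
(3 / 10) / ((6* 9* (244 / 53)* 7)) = 53 / 307440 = 0.00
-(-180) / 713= 180 / 713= 0.25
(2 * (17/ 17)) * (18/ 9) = 4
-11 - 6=-17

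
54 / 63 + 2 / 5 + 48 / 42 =12 / 5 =2.40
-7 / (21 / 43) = -43 / 3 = -14.33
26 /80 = 13 /40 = 0.32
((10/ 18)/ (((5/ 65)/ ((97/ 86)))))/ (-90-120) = -1261/ 32508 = -0.04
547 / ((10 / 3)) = 1641 / 10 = 164.10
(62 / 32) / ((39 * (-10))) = -31 / 6240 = -0.00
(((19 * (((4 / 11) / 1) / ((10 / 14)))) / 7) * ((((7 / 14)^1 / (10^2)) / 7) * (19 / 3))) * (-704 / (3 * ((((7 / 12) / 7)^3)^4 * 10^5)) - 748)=-1072904125629722 / 8203125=-130792121.98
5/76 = 0.07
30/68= 15/34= 0.44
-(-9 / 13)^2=-81 / 169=-0.48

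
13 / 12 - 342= -4091 / 12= -340.92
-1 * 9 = -9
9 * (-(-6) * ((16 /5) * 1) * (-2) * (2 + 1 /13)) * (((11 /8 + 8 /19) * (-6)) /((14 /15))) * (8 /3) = 419904 /19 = 22100.21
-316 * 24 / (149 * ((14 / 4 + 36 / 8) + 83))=-7584 / 13559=-0.56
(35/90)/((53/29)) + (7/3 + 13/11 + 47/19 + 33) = 7816255/199386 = 39.20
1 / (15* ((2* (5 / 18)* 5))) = 0.02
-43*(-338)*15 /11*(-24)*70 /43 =-8517600 /11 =-774327.27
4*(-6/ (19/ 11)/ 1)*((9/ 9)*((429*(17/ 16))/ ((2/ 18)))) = -2166021/ 38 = -57000.55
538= 538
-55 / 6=-9.17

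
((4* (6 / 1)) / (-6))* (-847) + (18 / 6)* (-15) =3343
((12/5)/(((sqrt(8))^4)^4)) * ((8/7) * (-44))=-33/4587520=-0.00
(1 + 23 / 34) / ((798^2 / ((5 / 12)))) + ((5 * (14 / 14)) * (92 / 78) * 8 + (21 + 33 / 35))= 20479668037 / 296281440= 69.12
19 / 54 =0.35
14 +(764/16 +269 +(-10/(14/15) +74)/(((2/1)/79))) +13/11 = 872169/308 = 2831.72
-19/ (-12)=19/ 12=1.58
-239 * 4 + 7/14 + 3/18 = -2866/3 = -955.33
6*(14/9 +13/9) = 18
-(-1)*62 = 62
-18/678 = -3/113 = -0.03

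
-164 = -164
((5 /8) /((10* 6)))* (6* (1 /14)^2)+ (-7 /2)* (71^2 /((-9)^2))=-55329935 /254016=-217.82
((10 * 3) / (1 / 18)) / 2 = 270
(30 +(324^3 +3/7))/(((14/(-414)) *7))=-49283756667/343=-143684421.77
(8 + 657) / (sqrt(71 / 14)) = 665 * sqrt(994) / 71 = 295.30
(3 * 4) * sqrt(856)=351.09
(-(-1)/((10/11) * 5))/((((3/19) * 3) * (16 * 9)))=209/64800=0.00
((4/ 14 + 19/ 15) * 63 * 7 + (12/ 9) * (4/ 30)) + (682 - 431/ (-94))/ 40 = 23753731/ 33840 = 701.94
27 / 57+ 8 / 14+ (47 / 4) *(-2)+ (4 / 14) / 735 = -4390079 / 195510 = -22.45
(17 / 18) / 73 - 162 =-212851 / 1314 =-161.99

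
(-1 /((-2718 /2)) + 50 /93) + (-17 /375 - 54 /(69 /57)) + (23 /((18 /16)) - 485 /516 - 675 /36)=-225833369584 /5208197625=-43.36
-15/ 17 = -0.88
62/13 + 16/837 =52102/10881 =4.79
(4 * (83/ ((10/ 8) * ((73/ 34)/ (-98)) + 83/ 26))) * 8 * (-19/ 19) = -460189184/ 548367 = -839.20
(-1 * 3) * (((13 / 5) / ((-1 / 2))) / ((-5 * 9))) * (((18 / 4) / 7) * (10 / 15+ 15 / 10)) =-169 / 350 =-0.48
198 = 198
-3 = -3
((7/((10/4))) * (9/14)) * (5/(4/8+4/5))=90/13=6.92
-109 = -109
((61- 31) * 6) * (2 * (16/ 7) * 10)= 57600/ 7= 8228.57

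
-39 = -39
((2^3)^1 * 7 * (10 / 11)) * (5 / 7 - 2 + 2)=400 / 11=36.36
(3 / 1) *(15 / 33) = 15 / 11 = 1.36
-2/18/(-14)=1/126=0.01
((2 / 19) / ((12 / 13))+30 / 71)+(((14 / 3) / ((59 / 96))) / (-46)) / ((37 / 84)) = 65760983 / 406391646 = 0.16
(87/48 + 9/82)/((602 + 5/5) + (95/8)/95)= 1261/395650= 0.00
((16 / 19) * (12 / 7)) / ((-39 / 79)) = -5056 / 1729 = -2.92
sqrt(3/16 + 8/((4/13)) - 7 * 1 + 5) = 3 * sqrt(43)/4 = 4.92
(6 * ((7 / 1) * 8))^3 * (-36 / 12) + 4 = -113799164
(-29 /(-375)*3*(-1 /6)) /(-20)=29 /15000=0.00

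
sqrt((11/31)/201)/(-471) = -sqrt(68541)/2934801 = -0.00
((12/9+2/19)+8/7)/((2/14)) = 1030/57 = 18.07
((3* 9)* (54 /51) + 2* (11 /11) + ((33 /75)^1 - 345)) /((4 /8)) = -266876 /425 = -627.94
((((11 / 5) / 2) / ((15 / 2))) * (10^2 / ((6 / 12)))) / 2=44 / 3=14.67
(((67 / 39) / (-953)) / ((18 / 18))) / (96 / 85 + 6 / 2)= -5695 / 13045617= -0.00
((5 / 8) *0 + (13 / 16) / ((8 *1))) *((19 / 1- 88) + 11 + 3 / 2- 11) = -1755 / 256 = -6.86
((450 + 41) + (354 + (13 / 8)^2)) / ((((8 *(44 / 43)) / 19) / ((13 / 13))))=44321433 / 22528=1967.39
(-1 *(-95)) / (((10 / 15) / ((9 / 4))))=2565 / 8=320.62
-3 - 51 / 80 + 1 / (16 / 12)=-231 / 80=-2.89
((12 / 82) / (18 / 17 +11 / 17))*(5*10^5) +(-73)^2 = 57336181 / 1189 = 48222.19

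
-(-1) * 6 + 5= 11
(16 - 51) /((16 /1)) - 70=-1155 /16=-72.19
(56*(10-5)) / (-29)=-280 / 29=-9.66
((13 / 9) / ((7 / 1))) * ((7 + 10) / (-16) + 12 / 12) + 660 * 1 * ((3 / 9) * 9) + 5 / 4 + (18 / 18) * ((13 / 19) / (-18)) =12647975 / 6384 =1981.20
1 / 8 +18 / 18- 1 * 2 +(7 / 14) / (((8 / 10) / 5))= 9 / 4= 2.25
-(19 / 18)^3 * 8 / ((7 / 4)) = -27436 / 5103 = -5.38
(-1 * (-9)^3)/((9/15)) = 1215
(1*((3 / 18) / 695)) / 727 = 1 / 3031590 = 0.00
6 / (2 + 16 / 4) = 1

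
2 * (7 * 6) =84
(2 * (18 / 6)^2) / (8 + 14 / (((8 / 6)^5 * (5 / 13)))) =46080 / 42593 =1.08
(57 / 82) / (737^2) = 57 / 44539858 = 0.00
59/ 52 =1.13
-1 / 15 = -0.07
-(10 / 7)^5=-100000 / 16807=-5.95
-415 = -415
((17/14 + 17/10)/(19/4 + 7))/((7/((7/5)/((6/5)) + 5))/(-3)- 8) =-7548/254975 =-0.03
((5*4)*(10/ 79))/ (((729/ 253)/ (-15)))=-253000/ 19197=-13.18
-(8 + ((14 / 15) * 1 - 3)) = -5.93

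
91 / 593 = 0.15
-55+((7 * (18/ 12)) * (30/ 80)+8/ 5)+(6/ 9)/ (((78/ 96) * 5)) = -153811/ 3120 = -49.30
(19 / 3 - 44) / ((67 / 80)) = -9040 / 201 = -44.98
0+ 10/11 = 10/11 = 0.91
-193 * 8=-1544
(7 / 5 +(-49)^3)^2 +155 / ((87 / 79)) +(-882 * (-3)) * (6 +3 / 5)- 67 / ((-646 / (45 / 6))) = 38894524945925911 / 2810100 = 13840975390.88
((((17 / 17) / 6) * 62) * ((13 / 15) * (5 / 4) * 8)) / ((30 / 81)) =1209 / 5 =241.80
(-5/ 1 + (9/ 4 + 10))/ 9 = 29/ 36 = 0.81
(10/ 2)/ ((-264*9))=-5/ 2376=-0.00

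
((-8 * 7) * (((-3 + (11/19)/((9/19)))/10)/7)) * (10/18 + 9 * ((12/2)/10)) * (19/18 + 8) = 1397888/18225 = 76.70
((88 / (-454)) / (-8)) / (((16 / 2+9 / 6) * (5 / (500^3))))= 275000000 / 4313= 63760.72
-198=-198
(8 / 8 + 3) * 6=24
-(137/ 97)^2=-18769/ 9409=-1.99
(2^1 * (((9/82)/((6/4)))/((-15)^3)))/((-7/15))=2/21525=0.00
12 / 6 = 2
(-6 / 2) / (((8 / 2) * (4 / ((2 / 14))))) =-3 / 112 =-0.03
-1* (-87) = 87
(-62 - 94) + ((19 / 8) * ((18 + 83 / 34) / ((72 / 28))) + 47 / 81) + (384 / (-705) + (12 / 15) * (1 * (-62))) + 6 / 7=-13469765137 / 72485280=-185.83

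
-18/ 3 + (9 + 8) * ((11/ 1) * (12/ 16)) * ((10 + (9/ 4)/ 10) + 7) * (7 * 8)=2705583/ 20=135279.15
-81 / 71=-1.14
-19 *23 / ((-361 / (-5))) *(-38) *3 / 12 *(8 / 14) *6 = 1380 / 7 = 197.14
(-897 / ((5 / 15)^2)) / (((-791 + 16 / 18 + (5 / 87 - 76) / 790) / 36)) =59924587320 / 162932831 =367.79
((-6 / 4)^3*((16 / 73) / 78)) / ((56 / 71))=-639 / 53144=-0.01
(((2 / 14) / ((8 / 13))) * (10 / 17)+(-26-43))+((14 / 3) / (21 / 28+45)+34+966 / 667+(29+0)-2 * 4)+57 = 338654525 / 7578396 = 44.69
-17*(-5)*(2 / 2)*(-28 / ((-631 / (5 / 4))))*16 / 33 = 2.29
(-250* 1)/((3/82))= -20500/3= -6833.33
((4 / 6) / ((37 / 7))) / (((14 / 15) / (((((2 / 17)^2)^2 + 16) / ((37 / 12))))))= 80181120 / 114340249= 0.70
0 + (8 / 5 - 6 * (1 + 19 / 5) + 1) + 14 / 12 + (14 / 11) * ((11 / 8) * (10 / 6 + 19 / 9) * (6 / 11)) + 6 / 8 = -4549 / 220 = -20.68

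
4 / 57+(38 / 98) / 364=72427 / 1016652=0.07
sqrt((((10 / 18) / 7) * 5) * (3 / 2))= 5 * sqrt(42) / 42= 0.77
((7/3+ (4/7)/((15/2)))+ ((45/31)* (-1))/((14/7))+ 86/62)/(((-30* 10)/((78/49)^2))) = -3378479/130254250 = -0.03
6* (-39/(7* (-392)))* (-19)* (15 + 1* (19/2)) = -39.70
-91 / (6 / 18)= -273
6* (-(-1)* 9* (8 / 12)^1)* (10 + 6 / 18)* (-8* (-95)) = 282720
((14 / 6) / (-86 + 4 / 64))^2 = 12544 / 17015625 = 0.00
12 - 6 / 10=57 / 5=11.40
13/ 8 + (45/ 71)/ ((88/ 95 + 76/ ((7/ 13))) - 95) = 29130223/ 17778968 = 1.64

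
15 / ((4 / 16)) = 60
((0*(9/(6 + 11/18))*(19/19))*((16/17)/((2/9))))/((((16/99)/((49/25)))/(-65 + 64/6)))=0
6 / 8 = 3 / 4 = 0.75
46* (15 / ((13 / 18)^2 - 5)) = -223560 / 1451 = -154.07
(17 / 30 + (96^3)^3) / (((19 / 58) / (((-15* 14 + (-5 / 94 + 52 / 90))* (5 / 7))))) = -76266836790301660355771179 / 241110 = -316315527312436897498.12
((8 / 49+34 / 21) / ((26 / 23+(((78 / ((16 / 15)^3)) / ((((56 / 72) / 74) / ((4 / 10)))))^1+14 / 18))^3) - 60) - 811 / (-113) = -35749215265600796204042287803119 / 676773550849754225145837095375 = -52.82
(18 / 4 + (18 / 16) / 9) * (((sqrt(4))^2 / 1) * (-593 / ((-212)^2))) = -21941 / 89888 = -0.24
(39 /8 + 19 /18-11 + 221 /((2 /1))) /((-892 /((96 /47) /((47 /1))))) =-7591 /1477821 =-0.01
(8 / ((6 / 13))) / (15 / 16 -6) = -832 / 243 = -3.42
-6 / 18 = -1 / 3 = -0.33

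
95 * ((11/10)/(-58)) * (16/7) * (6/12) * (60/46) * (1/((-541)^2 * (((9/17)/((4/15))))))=-56848/12298748301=-0.00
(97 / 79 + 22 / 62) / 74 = 1938 / 90613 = 0.02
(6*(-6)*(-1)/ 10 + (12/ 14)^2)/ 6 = 177/ 245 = 0.72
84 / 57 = 28 / 19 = 1.47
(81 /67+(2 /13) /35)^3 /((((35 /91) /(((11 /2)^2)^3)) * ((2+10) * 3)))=89654869313180843309 /25105433502240000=3571.13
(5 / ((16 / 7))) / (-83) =-35 / 1328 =-0.03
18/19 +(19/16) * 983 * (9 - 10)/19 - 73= -40581/304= -133.49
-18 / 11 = -1.64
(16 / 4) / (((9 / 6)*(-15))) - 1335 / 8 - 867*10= -8837.05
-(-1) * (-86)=-86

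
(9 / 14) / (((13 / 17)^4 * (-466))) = -751689 / 186331964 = -0.00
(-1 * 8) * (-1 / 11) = 8 / 11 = 0.73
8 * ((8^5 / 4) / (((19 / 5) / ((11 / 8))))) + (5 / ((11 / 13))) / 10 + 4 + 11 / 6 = 14872508 / 627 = 23720.11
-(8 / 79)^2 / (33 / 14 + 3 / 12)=-1792 / 455593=-0.00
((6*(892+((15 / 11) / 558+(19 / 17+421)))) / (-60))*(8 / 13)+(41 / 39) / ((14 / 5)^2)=-3577543715 / 44312268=-80.73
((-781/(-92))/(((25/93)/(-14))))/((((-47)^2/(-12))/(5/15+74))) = 226760226/1270175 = 178.53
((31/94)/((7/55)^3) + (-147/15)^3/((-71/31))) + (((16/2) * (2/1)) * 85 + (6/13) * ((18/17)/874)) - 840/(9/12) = 22409722508958821/27635291251750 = 810.91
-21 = -21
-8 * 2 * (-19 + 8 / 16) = 296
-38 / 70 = -19 / 35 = -0.54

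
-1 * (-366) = 366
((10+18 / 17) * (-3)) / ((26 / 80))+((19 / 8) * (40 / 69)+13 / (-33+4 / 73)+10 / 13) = -283037452 / 2821065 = -100.33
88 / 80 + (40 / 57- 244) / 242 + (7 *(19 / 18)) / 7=118993 / 103455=1.15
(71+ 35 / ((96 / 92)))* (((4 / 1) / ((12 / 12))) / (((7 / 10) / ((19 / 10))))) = 47671 / 42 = 1135.02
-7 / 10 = -0.70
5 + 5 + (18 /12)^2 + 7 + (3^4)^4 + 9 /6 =172186967 /4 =43046741.75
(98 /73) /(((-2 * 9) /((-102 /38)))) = 833 /4161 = 0.20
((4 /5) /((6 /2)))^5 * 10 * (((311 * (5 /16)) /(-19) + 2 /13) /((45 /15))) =-2509696 /112539375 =-0.02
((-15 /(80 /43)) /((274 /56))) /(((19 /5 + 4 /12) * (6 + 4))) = -2709 /67952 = -0.04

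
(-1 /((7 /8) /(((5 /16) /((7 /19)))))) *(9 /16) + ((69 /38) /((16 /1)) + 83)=76871 /931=82.57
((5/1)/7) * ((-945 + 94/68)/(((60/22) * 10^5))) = -352913/142800000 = -0.00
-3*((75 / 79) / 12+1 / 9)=-541 / 948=-0.57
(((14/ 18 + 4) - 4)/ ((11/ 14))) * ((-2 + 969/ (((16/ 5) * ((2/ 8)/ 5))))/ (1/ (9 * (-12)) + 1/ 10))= 726510/ 11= 66046.36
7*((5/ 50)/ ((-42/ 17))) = -17/ 60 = -0.28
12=12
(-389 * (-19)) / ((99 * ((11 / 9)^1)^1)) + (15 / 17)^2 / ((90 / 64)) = 61.64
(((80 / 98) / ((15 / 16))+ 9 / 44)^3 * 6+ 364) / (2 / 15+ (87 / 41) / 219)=250696017103250095 / 96525086284704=2597.21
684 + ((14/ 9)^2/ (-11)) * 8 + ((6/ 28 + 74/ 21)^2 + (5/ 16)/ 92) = 696.22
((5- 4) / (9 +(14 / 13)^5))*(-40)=-14851720 / 3879461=-3.83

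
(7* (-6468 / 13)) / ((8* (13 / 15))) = -169785 / 338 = -502.32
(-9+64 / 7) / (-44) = -1 / 308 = -0.00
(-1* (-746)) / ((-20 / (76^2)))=-1077224 / 5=-215444.80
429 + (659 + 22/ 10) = 5451/ 5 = 1090.20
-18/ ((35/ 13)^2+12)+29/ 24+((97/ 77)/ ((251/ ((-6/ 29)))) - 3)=-119364982325/ 43758028776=-2.73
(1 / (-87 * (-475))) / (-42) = -1 / 1735650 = -0.00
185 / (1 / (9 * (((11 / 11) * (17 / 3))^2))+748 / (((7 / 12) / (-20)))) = -374255 / 51881273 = -0.01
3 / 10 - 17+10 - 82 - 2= -907 / 10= -90.70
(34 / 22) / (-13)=-17 / 143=-0.12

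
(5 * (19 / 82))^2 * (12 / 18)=9025 / 10086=0.89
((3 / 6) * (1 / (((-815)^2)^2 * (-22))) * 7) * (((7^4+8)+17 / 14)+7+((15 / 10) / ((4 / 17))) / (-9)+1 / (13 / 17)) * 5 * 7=-7392707 / 242268916375200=-0.00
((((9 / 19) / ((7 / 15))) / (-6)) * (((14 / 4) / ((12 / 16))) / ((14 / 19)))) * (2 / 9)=-5 / 21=-0.24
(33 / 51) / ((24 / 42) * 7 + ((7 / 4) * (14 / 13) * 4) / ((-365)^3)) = 6953678875 / 42986376834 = 0.16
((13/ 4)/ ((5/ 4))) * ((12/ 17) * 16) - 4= 2156/ 85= 25.36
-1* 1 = -1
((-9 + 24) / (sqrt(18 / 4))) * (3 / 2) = 15 * sqrt(2) / 2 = 10.61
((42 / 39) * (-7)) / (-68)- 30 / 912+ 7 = 237763 / 33592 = 7.08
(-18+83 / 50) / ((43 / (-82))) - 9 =554 / 25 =22.16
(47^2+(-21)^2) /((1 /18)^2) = 858600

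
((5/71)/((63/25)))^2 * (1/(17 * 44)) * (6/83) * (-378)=-15625/547689527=-0.00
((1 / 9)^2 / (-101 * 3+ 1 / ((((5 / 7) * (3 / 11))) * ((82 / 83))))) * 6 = -820 / 3296691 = -0.00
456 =456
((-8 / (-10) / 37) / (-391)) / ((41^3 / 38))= -152 / 4985400535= -0.00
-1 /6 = -0.17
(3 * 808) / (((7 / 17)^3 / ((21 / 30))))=24304.31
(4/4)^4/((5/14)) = 14/5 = 2.80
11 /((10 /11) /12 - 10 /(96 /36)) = -1452 /485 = -2.99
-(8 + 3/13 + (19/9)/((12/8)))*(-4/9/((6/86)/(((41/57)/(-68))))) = -350837/540189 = -0.65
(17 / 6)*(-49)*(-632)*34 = 8949752 / 3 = 2983250.67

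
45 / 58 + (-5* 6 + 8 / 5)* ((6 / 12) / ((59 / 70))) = -16.07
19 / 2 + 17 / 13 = 281 / 26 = 10.81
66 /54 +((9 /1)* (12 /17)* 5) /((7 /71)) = 346369 /1071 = 323.41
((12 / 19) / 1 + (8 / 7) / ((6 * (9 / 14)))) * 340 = 315.48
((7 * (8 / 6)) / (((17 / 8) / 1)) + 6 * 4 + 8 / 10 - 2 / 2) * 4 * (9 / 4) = 21567 / 85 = 253.73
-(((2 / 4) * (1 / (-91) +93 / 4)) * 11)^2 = -8658116401 / 529984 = -16336.56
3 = 3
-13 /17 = -0.76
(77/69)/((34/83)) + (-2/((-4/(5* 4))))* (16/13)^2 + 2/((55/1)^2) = 21435455923/1199333850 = 17.87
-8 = -8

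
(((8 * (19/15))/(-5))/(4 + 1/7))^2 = 1132096/4730625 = 0.24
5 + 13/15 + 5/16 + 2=1963/240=8.18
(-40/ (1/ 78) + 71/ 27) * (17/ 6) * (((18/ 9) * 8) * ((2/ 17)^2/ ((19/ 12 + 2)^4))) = -689512448/ 58119617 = -11.86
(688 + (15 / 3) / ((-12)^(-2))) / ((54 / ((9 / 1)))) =704 / 3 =234.67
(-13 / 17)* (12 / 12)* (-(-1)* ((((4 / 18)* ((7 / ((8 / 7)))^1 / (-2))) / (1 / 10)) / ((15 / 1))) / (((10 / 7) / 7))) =31213 / 18360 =1.70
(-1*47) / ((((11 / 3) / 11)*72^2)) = -0.03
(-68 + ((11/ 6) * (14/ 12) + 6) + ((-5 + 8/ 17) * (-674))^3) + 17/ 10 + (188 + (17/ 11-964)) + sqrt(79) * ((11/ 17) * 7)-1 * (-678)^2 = 77 * sqrt(79)/ 17 + 276764272180425373/ 9727740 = 28451035139.92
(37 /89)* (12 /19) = 444 /1691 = 0.26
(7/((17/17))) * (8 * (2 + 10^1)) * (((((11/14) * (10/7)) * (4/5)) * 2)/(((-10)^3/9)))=-9504/875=-10.86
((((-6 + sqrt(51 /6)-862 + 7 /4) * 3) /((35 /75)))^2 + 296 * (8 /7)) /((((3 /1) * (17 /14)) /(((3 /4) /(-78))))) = -1430185073 /17472 + 334125 * sqrt(34) /3536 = -81304.85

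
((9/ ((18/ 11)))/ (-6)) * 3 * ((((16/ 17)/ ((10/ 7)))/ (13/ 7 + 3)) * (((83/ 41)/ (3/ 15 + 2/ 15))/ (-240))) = 44737/ 4739600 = 0.01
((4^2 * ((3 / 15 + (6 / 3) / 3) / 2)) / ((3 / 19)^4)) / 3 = 13553384 / 3645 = 3718.35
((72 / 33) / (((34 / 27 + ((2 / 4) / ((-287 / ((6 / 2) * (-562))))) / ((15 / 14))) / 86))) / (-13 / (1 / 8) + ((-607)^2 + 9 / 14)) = 4998105 / 39253858468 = 0.00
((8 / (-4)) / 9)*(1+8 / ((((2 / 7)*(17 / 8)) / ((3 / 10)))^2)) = -42674 / 65025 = -0.66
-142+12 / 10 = -704 / 5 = -140.80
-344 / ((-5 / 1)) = 68.80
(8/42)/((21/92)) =368/441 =0.83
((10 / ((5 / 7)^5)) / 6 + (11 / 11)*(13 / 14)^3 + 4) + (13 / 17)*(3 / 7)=1232567311 / 87465000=14.09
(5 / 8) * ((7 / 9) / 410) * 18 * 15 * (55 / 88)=0.20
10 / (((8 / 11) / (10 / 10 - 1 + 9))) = 495 / 4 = 123.75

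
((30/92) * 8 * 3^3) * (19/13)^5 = 4011280380/8539739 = 469.72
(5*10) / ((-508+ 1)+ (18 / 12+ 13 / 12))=-600 / 6053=-0.10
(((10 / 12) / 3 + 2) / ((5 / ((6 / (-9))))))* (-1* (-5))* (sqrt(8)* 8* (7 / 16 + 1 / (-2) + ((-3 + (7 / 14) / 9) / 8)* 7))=15580* sqrt(2) / 243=90.67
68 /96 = 17 /24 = 0.71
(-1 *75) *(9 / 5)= -135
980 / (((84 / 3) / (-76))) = -2660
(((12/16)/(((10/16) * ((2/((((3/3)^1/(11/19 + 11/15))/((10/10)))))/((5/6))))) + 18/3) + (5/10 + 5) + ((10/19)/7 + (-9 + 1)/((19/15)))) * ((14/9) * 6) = 561131/10659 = 52.64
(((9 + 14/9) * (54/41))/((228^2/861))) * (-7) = -245/152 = -1.61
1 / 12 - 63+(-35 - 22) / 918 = -38543 / 612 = -62.98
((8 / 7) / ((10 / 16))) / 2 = 32 / 35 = 0.91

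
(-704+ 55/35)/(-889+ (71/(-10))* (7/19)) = 311410/395283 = 0.79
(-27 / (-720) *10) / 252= 1 / 672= 0.00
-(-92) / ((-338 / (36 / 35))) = -1656 / 5915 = -0.28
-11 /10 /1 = -11 /10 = -1.10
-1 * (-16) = 16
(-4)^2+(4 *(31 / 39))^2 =39712 / 1521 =26.11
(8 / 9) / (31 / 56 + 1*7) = 448 / 3807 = 0.12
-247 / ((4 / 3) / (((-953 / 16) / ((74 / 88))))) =7767903 / 592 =13121.46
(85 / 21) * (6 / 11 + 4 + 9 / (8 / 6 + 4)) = 93245 / 3696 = 25.23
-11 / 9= -1.22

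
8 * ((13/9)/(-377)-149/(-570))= 51092/24795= 2.06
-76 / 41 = -1.85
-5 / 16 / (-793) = 5 / 12688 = 0.00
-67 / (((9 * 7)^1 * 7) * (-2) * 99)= 67 / 87318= 0.00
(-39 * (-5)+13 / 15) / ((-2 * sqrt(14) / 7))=-1469 * sqrt(14) / 30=-183.22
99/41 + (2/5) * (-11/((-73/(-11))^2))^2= 2.44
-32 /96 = -1 /3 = -0.33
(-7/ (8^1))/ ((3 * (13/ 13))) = -0.29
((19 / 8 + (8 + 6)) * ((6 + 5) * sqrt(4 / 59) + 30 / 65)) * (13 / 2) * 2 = 393 / 4 + 18733 * sqrt(59) / 236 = 707.96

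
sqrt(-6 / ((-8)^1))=sqrt(3) / 2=0.87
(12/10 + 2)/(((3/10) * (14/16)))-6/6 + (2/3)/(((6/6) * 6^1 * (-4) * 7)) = 2819/252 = 11.19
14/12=7/6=1.17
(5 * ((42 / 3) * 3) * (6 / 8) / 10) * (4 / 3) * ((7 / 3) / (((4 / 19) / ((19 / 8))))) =17689 / 32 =552.78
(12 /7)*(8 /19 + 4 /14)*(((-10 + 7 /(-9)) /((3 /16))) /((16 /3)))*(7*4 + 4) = -1167104 /2793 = -417.87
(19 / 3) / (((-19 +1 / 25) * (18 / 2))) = -0.04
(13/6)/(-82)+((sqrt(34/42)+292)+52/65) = sqrt(357)/21+720223/2460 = 293.67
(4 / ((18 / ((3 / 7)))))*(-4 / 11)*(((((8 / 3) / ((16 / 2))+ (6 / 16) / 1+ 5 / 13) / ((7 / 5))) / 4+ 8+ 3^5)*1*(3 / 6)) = -2194441 / 504504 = -4.35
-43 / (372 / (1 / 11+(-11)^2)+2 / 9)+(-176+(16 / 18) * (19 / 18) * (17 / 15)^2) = -3755606467 / 19992825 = -187.85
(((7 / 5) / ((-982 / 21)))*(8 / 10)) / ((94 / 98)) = -14406 / 576925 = -0.02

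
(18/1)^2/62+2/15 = 5.36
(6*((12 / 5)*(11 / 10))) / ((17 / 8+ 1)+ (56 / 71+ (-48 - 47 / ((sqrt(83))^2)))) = -18669024 / 52627475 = -0.35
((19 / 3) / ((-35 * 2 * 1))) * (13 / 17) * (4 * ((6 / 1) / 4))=-247 / 595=-0.42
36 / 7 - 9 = -27 / 7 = -3.86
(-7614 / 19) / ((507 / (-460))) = 1167480 / 3211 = 363.59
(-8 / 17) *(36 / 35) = -288 / 595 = -0.48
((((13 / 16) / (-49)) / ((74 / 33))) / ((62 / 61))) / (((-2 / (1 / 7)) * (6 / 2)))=8723 / 50357888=0.00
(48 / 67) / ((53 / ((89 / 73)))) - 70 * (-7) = 127023542 / 259223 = 490.02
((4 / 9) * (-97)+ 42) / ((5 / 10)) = -20 / 9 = -2.22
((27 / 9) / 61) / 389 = 3 / 23729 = 0.00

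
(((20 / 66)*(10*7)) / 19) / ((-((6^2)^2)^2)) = -175 / 263279808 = -0.00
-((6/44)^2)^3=-729/113379904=-0.00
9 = 9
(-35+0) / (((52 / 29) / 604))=-153265 / 13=-11789.62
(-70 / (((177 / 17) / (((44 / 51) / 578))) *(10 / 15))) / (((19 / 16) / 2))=-24640 / 971907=-0.03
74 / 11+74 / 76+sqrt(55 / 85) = sqrt(187) / 17+3219 / 418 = 8.51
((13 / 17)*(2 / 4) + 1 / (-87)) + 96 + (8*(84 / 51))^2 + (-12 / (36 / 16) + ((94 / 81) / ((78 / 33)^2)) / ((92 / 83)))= 5590826606453 / 21109861656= 264.84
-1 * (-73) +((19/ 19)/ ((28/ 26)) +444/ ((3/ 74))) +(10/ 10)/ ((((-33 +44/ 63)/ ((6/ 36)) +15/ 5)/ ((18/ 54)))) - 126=10899.93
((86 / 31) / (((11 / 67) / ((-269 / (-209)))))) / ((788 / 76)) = 1549978 / 738947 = 2.10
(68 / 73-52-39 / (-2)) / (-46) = 4609 / 6716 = 0.69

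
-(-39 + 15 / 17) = 38.12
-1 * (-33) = 33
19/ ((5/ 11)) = 209/ 5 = 41.80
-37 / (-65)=0.57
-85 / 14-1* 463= -6567 / 14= -469.07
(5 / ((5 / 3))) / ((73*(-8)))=-3 / 584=-0.01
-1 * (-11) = 11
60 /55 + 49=551 /11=50.09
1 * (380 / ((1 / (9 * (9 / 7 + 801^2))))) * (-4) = -61439834880 / 7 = -8777119268.57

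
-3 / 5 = -0.60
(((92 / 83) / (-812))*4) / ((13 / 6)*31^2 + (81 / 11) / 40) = -0.00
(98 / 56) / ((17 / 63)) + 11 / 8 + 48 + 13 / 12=23233 / 408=56.94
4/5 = 0.80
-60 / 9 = -20 / 3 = -6.67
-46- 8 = -54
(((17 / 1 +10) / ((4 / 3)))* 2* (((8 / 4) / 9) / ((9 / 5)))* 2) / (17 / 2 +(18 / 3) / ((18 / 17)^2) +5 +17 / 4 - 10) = 216 / 283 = 0.76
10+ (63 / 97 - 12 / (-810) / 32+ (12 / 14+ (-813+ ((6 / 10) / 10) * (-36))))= -5893347517 / 7333200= -803.65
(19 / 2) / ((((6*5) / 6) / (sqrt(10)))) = 19*sqrt(10) / 10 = 6.01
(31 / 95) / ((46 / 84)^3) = 2296728 / 1155865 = 1.99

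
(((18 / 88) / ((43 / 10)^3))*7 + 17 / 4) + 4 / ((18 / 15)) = 79775507 / 10494924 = 7.60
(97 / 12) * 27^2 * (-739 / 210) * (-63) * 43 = 2247047001 / 40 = 56176175.02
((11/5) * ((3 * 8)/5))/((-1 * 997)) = -264/24925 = -0.01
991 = 991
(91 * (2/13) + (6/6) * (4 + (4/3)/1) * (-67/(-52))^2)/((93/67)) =776329/47151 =16.46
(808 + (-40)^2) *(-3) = -7224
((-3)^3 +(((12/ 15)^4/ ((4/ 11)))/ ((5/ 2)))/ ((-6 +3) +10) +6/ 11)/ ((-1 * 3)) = 6350137/ 721875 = 8.80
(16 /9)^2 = 256 /81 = 3.16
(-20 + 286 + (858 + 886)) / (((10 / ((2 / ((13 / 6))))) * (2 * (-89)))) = -1206 / 1157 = -1.04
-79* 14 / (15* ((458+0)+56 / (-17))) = -9401 / 57975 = -0.16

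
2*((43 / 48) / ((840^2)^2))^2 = 1849 / 285553026556703539200000000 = 0.00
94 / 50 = 47 / 25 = 1.88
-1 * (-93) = 93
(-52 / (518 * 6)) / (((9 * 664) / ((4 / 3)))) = -13 / 3482514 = -0.00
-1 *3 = -3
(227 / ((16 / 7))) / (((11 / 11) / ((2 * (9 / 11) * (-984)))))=-1759023 / 11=-159911.18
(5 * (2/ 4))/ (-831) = -5/ 1662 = -0.00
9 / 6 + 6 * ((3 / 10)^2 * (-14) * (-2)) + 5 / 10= 17.12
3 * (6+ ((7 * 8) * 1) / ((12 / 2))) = 46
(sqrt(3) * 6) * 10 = 60 * sqrt(3) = 103.92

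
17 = 17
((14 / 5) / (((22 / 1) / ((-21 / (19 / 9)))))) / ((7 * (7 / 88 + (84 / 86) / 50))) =-46440 / 25441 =-1.83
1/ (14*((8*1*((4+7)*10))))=1/ 12320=0.00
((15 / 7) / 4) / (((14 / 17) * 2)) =255 / 784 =0.33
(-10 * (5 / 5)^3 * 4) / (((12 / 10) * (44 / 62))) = -1550 / 33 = -46.97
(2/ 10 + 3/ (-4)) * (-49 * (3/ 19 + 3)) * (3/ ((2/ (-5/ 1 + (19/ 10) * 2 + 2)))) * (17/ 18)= 9163/ 95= 96.45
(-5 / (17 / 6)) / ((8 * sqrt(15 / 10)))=-0.18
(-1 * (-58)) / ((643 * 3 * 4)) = 29 / 3858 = 0.01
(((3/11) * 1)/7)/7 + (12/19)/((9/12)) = 8681/10241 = 0.85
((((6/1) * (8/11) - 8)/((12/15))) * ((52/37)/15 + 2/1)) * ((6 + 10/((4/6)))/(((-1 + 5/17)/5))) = 1728475/1221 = 1415.62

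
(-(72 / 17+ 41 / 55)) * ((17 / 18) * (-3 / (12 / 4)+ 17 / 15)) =-4657 / 7425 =-0.63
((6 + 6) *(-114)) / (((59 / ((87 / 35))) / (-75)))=1785240 / 413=4322.62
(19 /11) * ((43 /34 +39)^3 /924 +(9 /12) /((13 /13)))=49266317539 /399485856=123.32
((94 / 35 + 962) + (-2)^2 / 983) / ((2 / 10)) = 33190152 / 6881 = 4823.45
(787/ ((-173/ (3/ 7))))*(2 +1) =-5.85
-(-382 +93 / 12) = 1497 / 4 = 374.25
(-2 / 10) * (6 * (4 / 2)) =-12 / 5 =-2.40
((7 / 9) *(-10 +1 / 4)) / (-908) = 91 / 10896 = 0.01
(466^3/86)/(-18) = -25298674/387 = -65371.25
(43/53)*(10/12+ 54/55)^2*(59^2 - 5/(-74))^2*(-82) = -41975347731020268563/15802914600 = -2656177597.20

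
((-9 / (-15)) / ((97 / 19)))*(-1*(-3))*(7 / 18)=133 / 970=0.14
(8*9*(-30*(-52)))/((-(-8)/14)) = 196560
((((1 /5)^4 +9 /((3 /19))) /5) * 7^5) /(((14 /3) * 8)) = 128307039 /25000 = 5132.28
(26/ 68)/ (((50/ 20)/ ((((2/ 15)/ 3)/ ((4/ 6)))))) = 13/ 1275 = 0.01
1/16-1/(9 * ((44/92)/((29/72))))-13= -185771/14256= -13.03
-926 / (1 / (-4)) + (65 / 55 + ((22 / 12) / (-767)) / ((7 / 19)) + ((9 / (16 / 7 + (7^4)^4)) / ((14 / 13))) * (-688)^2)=27766433413133462521343 / 7493959377584401722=3705.18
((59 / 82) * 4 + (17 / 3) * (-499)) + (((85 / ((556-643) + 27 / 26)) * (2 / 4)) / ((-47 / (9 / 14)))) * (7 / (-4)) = -19465564325 / 6890952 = -2824.80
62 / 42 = 31 / 21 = 1.48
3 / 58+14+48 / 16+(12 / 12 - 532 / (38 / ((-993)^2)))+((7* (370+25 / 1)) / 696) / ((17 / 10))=-81668401757 / 5916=-13804665.61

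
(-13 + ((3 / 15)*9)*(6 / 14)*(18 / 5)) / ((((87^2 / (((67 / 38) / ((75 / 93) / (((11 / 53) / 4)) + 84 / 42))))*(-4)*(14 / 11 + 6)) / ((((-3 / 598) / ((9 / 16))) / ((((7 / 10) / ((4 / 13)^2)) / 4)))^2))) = 1841586638848 / 16952390151860287022535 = 0.00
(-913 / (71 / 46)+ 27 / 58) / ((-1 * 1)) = 2433967 / 4118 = 591.06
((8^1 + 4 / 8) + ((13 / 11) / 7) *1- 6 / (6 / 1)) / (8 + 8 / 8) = 1181 / 1386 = 0.85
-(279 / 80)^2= -77841 / 6400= -12.16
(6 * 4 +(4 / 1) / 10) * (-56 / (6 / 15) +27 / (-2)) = -18727 / 5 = -3745.40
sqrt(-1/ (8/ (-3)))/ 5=sqrt(6)/ 20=0.12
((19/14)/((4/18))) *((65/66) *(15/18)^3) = 154375/44352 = 3.48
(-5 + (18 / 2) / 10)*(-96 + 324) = -4674 / 5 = -934.80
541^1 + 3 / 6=1083 / 2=541.50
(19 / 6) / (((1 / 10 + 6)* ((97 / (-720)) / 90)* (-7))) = 2052000 / 41419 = 49.54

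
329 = 329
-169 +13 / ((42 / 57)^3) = -374569 / 2744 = -136.50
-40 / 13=-3.08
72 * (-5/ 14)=-180/ 7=-25.71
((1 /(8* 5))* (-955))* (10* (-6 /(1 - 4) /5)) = -191 /2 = -95.50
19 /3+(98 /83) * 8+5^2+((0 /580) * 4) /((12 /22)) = 40.78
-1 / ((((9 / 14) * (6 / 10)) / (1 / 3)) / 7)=-490 / 81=-6.05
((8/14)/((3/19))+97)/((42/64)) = 67616/441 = 153.32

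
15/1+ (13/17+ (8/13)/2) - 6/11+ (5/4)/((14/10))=1117663/68068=16.42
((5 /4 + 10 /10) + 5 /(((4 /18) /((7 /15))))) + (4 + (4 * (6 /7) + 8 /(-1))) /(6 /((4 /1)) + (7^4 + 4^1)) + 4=2257265 /134764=16.75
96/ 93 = 32/ 31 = 1.03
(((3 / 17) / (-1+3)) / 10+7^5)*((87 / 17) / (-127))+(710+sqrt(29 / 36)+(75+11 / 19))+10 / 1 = 119.21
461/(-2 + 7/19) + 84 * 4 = 53.45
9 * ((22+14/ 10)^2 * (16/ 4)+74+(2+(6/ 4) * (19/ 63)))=7140081/ 350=20400.23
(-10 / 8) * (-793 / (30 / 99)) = 26169 / 8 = 3271.12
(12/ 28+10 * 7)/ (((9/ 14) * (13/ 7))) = 6902/ 117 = 58.99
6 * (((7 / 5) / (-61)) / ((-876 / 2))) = 0.00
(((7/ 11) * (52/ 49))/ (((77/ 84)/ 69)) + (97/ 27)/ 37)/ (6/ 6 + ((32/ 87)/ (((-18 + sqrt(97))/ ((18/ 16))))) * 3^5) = -4.49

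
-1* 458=-458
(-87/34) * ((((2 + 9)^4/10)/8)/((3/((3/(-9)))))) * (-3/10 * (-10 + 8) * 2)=424589/6800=62.44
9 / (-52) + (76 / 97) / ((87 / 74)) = 216497 / 438828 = 0.49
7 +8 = 15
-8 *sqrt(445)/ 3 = -56.25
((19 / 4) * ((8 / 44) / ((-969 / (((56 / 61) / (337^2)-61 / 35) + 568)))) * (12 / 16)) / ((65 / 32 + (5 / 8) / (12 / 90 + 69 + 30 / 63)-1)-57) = 364919145020356 / 53949878872046745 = 0.01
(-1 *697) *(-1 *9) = 6273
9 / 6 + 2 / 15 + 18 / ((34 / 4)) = 1913 / 510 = 3.75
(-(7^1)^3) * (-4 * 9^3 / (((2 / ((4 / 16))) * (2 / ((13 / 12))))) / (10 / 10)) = 1083537 / 16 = 67721.06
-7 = -7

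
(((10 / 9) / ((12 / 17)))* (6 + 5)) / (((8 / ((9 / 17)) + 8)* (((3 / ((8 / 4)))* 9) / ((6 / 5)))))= 187 / 2808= 0.07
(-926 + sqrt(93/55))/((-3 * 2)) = 463/3-sqrt(5115)/330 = 154.12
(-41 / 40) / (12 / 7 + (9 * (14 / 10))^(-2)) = -162729 / 273160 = -0.60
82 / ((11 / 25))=2050 / 11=186.36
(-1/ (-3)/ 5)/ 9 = 1/ 135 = 0.01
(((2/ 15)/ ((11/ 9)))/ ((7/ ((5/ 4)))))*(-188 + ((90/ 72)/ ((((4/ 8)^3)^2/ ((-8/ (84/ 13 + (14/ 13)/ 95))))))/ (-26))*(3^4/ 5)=-89452674/ 1538845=-58.13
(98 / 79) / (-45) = -98 / 3555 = -0.03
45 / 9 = 5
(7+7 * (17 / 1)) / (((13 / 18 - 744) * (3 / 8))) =-6048 / 13379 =-0.45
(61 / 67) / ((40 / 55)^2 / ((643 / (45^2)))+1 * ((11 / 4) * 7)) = 18983932 / 436118477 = 0.04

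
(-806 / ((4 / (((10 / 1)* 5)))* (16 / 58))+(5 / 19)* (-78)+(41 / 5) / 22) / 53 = -305491359 / 443080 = -689.47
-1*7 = -7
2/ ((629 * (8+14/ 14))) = 2/ 5661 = 0.00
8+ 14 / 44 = 183 / 22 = 8.32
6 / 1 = 6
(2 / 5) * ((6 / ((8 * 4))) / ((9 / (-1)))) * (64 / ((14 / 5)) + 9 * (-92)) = 1409 / 210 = 6.71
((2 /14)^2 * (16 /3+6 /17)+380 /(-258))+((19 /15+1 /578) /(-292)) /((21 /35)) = -4365677879 /3200499288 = -1.36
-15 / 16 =-0.94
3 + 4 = 7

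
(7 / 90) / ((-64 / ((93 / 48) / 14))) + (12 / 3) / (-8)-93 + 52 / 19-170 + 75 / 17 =-15261982493 / 59535360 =-256.35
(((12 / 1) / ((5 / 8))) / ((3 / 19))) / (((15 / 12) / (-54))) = -131328 / 25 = -5253.12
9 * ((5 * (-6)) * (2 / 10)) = -54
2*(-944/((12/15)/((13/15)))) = -6136/3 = -2045.33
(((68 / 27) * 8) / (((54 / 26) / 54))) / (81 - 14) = 14144 / 1809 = 7.82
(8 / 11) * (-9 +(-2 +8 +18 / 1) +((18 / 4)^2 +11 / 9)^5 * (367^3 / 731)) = 13642553399526304235099 / 60776065152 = 224472468979.47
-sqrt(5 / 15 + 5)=-4*sqrt(3) / 3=-2.31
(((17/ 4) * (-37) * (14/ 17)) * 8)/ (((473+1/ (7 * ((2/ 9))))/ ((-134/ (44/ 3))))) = 1457652/ 72941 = 19.98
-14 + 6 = -8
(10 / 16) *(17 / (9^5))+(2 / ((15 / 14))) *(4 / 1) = 7.47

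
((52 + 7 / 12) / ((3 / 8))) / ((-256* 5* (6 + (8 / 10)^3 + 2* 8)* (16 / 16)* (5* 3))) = -3155 / 9725184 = -0.00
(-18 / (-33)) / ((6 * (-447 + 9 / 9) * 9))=-1 / 44154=-0.00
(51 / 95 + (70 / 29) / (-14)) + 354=976274 / 2755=354.36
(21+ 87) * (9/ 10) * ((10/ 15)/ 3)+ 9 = 153/ 5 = 30.60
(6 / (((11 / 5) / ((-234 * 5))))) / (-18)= 1950 / 11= 177.27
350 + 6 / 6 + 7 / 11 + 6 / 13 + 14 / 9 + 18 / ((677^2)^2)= 95611719821458798 / 270354262774167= 353.65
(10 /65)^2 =4 /169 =0.02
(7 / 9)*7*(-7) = -343 / 9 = -38.11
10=10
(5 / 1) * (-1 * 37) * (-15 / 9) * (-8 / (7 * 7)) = -7400 / 147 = -50.34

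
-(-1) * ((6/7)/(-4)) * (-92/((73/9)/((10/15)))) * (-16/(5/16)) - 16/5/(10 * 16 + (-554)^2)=-2324653348/28020685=-82.96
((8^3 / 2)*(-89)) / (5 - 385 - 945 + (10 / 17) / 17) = 6584576 / 382915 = 17.20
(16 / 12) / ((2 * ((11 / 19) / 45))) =570 / 11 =51.82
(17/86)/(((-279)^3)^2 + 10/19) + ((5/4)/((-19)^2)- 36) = -20029734665897965736367/556435038333878352028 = -36.00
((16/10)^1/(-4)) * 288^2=-165888/5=-33177.60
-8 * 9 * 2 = -144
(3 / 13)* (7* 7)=147 / 13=11.31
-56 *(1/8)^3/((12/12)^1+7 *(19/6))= -21/4448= -0.00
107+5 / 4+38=585 / 4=146.25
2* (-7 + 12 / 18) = -38 / 3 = -12.67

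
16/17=0.94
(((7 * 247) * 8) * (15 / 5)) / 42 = 988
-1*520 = -520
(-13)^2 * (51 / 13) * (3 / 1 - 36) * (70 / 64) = -765765 / 32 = -23930.16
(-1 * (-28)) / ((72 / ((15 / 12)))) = 35 / 72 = 0.49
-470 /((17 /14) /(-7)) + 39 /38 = 1750943 /646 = 2710.44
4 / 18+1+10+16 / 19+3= 2576 / 171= 15.06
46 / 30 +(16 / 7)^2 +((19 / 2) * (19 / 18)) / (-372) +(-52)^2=8894016403 / 3281040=2710.73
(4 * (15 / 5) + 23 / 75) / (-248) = -923 / 18600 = -0.05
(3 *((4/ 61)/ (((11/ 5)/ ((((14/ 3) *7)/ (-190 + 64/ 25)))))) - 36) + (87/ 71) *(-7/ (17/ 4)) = -38.03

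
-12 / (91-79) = -1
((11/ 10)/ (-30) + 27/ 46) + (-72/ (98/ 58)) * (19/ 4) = -68248147/ 338100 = -201.86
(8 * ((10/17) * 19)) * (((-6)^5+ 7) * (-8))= 5557120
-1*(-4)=4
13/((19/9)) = 117/19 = 6.16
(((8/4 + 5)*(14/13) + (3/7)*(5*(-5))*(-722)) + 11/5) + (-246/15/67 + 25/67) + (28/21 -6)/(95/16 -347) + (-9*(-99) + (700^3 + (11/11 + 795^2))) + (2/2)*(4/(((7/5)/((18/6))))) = 343640671.17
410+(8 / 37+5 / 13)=197499 / 481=410.60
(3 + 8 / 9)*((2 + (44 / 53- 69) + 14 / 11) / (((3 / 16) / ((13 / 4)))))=-4374.54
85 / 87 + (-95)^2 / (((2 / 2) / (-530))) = -4783249.02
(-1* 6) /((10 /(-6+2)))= 12 /5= 2.40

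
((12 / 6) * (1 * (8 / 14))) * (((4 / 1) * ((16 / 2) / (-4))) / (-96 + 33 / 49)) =448 / 4671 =0.10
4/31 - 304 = -9420/31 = -303.87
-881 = -881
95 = 95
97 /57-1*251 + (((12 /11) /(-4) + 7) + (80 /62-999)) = -24107335 /19437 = -1240.28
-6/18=-1/3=-0.33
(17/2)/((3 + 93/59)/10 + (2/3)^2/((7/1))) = 63189/3874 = 16.31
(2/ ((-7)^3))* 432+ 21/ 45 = -10559/ 5145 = -2.05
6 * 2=12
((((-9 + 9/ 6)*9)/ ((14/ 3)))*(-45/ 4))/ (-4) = -18225/ 448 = -40.68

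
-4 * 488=-1952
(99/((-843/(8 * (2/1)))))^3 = -147197952/22188041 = -6.63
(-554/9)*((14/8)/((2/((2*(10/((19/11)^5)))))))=-1561389445/22284891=-70.06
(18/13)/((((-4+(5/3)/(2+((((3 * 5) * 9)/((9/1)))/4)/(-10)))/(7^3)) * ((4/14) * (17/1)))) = -32.87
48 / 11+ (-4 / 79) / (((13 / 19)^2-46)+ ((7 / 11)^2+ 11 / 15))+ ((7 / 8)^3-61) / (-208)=12530266488820877 / 2691887560400896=4.65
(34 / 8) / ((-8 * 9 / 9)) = -17 / 32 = -0.53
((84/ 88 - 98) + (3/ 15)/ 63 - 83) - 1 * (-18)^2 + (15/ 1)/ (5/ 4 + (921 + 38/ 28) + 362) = -41911692787/ 83153070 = -504.03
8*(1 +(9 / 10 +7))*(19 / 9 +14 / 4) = 17978 / 45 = 399.51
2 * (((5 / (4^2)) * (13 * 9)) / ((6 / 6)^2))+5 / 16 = 73.44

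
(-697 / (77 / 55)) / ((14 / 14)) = -3485 / 7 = -497.86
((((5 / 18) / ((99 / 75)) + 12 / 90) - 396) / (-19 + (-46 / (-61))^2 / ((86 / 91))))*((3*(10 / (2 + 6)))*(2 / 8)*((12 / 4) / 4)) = 188019365297 / 12434522496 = 15.12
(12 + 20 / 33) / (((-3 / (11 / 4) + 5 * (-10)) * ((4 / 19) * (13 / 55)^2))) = -229900 / 10959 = -20.98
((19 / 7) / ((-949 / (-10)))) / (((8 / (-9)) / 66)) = -28215 / 13286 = -2.12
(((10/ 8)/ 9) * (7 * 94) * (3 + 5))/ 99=6580/ 891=7.38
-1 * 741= -741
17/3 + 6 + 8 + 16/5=343/15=22.87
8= 8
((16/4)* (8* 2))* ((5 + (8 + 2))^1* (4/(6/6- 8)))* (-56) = 30720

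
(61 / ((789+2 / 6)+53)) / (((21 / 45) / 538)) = 1476810 / 17689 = 83.49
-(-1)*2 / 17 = 2 / 17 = 0.12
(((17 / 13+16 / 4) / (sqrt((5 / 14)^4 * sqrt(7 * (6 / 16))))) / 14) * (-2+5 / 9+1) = -184 * 42^(3 / 4) / 2925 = -1.04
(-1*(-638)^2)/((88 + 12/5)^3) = -12720125/23086352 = -0.55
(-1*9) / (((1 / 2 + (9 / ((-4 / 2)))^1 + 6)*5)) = -9 / 10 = -0.90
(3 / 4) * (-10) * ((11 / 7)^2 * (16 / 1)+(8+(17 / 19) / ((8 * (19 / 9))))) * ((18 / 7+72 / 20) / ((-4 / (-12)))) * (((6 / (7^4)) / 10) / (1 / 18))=-44160522921 / 1486495115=-29.71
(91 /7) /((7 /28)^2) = 208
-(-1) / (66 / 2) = 1 / 33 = 0.03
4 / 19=0.21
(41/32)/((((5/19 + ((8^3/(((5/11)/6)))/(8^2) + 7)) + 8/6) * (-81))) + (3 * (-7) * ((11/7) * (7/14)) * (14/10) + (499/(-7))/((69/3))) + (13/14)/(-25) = -424216697609/16168852800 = -26.24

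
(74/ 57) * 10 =740/ 57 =12.98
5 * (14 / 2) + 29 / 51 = 1814 / 51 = 35.57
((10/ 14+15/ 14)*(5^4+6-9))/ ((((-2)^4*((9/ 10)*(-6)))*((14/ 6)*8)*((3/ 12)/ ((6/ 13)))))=-38875/ 30576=-1.27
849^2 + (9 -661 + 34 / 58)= 20884338 / 29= 720149.59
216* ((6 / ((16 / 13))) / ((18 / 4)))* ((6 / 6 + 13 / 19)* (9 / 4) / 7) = 16848 / 133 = 126.68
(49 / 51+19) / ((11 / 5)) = 5090 / 561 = 9.07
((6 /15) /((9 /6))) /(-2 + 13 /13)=-4 /15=-0.27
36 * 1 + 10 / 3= 118 / 3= 39.33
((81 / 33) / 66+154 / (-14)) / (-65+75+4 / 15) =-5685 / 5324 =-1.07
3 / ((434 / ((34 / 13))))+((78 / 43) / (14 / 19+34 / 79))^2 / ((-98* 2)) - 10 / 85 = -23686791648019 / 211696000408256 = -0.11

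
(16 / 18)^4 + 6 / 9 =8470 / 6561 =1.29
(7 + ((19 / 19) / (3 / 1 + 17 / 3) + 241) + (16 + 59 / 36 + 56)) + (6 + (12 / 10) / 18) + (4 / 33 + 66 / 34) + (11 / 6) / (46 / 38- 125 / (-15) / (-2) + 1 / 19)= 47688510637 / 144838980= 329.25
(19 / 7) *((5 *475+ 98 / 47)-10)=2113807 / 329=6424.95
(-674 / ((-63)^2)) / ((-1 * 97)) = 674 / 384993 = 0.00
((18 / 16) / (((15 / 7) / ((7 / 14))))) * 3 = 63 / 80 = 0.79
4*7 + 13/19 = 545/19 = 28.68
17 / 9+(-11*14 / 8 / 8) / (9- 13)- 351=-401483 / 1152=-348.51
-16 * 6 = -96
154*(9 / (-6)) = -231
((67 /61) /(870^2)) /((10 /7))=469 /461709000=0.00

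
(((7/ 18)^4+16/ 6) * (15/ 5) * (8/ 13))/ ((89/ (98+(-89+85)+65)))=14963861/ 1686906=8.87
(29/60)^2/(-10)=-841/36000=-0.02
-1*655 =-655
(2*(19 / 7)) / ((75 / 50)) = 76 / 21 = 3.62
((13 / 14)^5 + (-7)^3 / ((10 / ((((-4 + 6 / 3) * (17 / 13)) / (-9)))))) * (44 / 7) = -32107298729 / 550597320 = -58.31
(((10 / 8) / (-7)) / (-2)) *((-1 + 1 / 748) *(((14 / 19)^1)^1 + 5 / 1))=-407115 / 795872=-0.51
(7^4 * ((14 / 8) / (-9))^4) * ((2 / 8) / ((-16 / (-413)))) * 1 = 2380862813 / 107495424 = 22.15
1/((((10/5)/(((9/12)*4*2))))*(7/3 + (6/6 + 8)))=9/34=0.26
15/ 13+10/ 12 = 155/ 78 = 1.99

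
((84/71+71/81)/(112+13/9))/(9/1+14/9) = 2369/1377329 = 0.00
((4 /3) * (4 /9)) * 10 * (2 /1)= 320 /27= 11.85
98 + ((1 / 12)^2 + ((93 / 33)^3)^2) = 152802570457 / 255104784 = 598.98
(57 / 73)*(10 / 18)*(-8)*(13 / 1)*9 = -29640 / 73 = -406.03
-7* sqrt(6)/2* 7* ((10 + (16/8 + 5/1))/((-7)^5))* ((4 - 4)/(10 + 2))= 0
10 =10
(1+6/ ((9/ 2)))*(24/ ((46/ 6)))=168/ 23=7.30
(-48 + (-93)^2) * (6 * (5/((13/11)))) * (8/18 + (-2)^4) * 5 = 233373800/13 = 17951830.77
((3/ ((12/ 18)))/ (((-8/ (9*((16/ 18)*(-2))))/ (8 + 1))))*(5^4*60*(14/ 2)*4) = 85050000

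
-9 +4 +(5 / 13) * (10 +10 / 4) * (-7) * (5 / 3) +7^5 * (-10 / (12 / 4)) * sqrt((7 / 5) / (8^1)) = -23497.33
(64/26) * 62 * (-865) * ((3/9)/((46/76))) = -65214080/897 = -72702.43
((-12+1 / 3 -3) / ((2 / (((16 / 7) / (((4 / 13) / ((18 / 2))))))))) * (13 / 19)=-44616 / 133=-335.46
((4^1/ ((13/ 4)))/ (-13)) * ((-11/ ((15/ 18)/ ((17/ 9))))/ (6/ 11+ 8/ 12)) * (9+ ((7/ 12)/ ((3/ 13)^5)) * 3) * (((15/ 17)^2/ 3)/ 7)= 315543679/ 1628991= 193.70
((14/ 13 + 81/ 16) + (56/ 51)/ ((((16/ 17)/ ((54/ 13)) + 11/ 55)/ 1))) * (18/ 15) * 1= 5323029/ 509080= 10.46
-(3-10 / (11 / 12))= 87 / 11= 7.91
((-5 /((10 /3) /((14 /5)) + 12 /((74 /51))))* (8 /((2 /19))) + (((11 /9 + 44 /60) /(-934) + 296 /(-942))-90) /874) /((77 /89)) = -37985775705893861 /816107993499645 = -46.55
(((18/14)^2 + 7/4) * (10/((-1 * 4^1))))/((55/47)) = -31349/4312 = -7.27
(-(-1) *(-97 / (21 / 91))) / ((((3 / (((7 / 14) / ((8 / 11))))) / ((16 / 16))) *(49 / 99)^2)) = -15105519 / 38416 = -393.21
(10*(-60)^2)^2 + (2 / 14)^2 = 63504000001 / 49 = 1296000000.02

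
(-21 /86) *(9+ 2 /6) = -98 /43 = -2.28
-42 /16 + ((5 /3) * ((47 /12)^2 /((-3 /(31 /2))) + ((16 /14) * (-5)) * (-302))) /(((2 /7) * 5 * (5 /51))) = 169259359 /8640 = 19590.20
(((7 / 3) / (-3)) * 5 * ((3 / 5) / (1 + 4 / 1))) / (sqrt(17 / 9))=-7 * sqrt(17) / 85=-0.34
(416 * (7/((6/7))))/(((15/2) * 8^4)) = 637/5760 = 0.11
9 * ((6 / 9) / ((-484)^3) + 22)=11224610493 / 56689952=198.00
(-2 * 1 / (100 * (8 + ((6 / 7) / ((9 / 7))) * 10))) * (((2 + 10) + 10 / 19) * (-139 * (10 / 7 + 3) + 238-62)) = 156927 / 20900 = 7.51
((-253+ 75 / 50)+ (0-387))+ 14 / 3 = -3803 / 6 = -633.83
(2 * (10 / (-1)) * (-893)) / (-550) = -1786 / 55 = -32.47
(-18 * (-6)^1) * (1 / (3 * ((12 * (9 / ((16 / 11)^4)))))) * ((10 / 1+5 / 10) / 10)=114688 / 73205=1.57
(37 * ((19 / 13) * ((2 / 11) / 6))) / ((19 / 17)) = 629 / 429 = 1.47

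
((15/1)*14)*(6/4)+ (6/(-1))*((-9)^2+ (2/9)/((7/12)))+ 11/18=-21757/126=-172.67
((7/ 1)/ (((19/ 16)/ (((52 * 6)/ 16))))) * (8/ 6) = 2912/ 19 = 153.26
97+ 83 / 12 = 1247 / 12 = 103.92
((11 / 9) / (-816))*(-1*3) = 11 / 2448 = 0.00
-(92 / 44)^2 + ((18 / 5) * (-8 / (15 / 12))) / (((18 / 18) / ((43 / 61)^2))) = -178078129 / 11256025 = -15.82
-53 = -53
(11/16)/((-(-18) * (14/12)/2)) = 11/168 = 0.07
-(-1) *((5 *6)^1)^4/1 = 810000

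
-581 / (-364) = 83 / 52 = 1.60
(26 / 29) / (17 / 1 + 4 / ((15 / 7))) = 390 / 8207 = 0.05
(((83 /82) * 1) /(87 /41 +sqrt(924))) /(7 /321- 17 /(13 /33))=10044411 /185470695500- 115453 * sqrt(231) /2261837750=-0.00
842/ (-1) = -842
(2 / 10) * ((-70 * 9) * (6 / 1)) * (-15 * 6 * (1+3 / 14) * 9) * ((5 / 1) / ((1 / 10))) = 37179000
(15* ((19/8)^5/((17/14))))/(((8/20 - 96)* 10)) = -259990395/266272768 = -0.98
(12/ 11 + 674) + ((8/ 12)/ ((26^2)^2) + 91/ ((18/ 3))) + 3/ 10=26034379751/ 37700520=690.56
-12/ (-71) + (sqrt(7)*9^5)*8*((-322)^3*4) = -166908771500658.56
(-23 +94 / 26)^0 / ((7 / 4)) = 0.57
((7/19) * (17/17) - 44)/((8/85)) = -70465/152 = -463.59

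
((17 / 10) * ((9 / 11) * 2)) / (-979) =-153 / 53845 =-0.00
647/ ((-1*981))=-647/ 981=-0.66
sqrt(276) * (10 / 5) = 4 * sqrt(69) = 33.23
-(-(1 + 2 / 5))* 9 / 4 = 63 / 20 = 3.15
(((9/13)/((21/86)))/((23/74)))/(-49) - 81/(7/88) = -104451420/102557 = -1018.47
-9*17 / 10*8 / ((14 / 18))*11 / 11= -5508 / 35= -157.37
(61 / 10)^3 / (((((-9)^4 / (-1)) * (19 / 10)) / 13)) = -0.24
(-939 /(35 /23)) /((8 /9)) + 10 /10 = -194093 /280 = -693.19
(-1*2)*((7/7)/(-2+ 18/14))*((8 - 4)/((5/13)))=728/25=29.12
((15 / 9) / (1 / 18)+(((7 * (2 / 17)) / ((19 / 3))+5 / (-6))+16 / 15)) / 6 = 294221 / 58140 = 5.06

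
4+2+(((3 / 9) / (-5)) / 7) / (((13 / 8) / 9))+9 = 6801 / 455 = 14.95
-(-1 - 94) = 95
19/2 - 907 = -1795/2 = -897.50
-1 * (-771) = 771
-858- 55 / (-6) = -848.83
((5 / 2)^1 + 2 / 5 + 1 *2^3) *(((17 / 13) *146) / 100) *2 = 135269 / 3250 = 41.62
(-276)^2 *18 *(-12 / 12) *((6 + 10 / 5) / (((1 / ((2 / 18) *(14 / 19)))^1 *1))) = -17063424 / 19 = -898074.95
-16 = -16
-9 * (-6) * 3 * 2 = 324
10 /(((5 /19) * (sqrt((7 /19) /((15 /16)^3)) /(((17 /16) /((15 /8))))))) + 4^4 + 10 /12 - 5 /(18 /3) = 323 * sqrt(1995) /448 + 256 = 288.20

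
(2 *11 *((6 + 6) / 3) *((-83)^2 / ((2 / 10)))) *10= 30311600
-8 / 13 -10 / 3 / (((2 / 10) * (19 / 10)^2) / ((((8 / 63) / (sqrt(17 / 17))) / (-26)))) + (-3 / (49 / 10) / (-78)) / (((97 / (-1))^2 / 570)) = -34605094066 / 58418966151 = -0.59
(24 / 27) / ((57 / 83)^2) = 1.88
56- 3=53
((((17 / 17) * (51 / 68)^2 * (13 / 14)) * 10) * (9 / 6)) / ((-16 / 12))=-5265 / 896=-5.88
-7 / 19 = -0.37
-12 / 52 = -3 / 13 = -0.23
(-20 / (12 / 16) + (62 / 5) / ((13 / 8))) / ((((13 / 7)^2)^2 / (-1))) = 8912512 / 5569395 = 1.60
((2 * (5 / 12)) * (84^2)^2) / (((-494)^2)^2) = 2593080 / 3722098081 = 0.00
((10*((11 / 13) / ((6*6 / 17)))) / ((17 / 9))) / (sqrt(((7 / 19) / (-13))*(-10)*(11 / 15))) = 5*sqrt(114114) / 364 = 4.64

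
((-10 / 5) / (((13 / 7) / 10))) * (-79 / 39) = 11060 / 507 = 21.81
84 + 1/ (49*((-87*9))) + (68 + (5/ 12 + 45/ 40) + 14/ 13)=616954045/ 3990168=154.62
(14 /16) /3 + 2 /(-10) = 11 /120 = 0.09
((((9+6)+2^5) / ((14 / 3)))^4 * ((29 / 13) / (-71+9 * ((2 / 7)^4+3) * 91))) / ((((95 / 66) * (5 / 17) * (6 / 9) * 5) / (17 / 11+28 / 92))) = 15783684411213 / 1254602965000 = 12.58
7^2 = 49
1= 1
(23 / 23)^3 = 1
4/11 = 0.36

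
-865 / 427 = -2.03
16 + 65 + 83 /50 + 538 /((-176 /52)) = -20981 /275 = -76.29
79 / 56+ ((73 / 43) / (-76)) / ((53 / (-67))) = 3489253 / 2424856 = 1.44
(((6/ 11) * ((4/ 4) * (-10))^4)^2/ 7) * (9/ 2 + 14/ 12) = 20400000000/ 847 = 24085005.90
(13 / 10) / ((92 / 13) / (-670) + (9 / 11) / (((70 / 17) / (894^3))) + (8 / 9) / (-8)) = 7846839 / 856968090814702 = 0.00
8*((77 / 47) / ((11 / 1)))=56 / 47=1.19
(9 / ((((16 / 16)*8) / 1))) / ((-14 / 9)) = -0.72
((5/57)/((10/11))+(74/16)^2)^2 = 6144208225/13307904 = 461.70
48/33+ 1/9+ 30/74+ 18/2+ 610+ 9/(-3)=2263628/3663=617.97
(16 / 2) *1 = 8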